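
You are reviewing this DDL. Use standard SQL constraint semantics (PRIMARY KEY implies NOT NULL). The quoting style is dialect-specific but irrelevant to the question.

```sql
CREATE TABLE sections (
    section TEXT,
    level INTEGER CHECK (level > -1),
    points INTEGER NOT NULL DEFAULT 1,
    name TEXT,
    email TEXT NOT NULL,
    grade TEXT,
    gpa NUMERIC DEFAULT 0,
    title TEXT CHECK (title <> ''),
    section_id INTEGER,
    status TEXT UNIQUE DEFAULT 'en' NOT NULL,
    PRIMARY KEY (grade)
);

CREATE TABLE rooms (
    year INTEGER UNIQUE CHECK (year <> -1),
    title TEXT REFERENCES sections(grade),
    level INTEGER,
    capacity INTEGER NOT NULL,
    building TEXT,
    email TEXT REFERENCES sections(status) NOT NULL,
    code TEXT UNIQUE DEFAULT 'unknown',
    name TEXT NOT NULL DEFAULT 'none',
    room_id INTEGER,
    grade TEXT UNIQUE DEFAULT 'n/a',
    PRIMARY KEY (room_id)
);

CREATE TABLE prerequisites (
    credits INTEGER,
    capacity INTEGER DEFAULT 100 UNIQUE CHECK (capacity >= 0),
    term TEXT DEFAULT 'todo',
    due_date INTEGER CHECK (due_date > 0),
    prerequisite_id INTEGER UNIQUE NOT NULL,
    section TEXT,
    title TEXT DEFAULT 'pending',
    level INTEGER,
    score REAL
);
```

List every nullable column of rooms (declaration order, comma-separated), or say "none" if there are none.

- year: CHECK does not forbid NULL (a CHECK constraint passes when its expression is NULL) → nullable.
- title: a foreign key column may be NULL unless separately constrained → nullable.
- level: no NOT NULL constraint applies → nullable.
- capacity: declared NOT NULL → not nullable.
- building: no NOT NULL constraint applies → nullable.
- email: declared NOT NULL → not nullable.
- code: UNIQUE does not imply NOT NULL → nullable.
- name: declared NOT NULL → not nullable.
- room_id: part of the PRIMARY KEY, which implies NOT NULL → not nullable.
- grade: UNIQUE does not imply NOT NULL → nullable.

year, title, level, building, code, grade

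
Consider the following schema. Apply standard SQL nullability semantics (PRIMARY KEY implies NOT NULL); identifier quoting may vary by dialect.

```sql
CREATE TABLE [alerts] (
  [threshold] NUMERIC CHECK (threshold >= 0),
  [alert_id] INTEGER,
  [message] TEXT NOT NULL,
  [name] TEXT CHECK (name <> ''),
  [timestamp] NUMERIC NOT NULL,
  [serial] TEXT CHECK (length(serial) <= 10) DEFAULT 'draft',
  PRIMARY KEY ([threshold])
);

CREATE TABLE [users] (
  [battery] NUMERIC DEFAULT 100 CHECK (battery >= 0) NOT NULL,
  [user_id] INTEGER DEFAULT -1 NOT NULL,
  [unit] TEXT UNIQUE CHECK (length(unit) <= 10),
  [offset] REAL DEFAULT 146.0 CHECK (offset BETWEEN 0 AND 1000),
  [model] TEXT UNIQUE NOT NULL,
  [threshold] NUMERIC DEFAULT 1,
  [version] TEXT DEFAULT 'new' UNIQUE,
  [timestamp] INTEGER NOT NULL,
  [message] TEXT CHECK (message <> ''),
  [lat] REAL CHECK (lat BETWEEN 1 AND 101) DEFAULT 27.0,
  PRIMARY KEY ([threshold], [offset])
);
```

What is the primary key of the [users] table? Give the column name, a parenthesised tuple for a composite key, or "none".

(threshold, offset)

A table-level PRIMARY KEY clause names 2 columns: threshold, offset.
This is a composite key — the combination is unique, not each column individually.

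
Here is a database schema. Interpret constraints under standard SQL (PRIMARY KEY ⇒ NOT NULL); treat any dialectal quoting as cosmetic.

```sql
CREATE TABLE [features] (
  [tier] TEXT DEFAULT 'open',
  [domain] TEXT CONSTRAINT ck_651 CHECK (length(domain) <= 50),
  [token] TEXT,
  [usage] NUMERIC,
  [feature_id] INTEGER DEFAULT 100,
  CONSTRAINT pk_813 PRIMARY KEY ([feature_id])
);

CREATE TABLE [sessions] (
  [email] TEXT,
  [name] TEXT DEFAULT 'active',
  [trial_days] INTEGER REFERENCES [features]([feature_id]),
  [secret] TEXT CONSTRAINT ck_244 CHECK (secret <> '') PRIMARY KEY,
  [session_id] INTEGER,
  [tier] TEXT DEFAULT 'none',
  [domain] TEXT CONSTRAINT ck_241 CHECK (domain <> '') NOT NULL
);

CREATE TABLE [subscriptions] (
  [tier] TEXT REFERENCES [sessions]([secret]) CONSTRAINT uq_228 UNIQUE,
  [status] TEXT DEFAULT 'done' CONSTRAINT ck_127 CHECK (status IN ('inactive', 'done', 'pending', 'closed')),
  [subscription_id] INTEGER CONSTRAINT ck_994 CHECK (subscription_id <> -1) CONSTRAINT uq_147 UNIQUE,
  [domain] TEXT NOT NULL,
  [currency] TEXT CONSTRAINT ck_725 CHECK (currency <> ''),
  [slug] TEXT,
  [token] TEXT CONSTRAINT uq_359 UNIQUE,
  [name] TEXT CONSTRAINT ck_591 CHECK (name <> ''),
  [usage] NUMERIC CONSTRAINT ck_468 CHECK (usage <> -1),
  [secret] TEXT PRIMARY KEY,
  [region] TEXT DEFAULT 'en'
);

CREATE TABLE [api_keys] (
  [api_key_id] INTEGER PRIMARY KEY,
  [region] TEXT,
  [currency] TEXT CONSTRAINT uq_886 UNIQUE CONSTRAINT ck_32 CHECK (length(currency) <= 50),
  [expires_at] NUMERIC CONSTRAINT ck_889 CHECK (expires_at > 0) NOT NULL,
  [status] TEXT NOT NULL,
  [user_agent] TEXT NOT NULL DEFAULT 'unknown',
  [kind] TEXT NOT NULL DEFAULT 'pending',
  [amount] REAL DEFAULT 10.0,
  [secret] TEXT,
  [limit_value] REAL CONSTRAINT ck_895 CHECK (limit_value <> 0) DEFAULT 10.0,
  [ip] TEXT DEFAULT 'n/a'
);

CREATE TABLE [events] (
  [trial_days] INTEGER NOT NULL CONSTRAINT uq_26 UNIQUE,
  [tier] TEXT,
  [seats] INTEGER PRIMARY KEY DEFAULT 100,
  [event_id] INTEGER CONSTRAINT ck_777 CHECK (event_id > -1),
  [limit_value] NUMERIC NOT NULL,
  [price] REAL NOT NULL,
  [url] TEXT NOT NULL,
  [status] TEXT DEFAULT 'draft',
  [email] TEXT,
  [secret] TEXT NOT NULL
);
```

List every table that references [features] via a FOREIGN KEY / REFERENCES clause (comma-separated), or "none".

sessions

- sessions.trial_days references features(feature_id).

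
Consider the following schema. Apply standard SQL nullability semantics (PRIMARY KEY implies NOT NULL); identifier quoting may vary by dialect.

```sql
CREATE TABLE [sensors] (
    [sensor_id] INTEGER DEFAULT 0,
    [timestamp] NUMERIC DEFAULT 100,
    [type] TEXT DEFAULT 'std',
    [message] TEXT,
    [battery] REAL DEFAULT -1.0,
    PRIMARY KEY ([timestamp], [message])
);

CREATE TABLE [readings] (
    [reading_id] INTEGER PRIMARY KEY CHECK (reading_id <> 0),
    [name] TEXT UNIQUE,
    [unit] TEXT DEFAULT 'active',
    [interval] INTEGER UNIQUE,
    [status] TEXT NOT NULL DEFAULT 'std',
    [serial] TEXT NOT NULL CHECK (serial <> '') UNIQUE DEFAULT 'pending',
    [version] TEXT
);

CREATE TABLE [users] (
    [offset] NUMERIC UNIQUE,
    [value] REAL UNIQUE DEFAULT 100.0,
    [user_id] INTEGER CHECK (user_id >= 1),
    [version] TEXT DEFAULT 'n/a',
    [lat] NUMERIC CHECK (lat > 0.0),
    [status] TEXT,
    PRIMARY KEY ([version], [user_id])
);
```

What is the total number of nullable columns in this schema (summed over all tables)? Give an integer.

sensors: 3 nullable (sensor_id, type, battery — PK (timestamp, message) and explicit NOT NULL columns excluded).
readings: 4 nullable (name, unit, interval, version — PK (reading_id) and explicit NOT NULL columns excluded).
users: 4 nullable (offset, value, lat, status — PK (version, user_id) and explicit NOT NULL columns excluded).
Total: 3 + 4 + 4 = 11.

11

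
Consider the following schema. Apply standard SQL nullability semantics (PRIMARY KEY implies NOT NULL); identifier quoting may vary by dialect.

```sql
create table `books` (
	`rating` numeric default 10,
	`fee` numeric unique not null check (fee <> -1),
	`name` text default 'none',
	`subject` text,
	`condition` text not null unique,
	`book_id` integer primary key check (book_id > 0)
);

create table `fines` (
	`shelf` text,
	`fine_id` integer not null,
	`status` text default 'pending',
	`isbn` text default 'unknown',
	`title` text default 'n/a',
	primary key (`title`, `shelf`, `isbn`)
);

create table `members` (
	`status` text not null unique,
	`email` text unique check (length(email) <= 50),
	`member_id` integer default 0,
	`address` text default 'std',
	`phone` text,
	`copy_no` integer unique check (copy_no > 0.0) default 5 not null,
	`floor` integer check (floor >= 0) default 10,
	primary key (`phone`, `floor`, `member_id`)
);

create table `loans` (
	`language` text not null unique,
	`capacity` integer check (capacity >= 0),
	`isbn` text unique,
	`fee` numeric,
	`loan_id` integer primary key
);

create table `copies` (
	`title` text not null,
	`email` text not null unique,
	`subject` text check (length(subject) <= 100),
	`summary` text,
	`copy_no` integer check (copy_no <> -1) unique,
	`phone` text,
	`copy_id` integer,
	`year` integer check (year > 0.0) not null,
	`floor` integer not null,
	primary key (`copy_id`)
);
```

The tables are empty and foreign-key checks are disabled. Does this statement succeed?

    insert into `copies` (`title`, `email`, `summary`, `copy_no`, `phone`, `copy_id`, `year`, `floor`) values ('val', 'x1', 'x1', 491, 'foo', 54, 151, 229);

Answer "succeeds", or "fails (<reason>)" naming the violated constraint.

NOT NULL columns: copy_id is supplied; email is supplied; floor is supplied; title is supplied; year is supplied.
CHECK constraints: 491 satisfies (copy_no <> -1); 151 satisfies (year > 0.0).
No constraint is violated.

succeeds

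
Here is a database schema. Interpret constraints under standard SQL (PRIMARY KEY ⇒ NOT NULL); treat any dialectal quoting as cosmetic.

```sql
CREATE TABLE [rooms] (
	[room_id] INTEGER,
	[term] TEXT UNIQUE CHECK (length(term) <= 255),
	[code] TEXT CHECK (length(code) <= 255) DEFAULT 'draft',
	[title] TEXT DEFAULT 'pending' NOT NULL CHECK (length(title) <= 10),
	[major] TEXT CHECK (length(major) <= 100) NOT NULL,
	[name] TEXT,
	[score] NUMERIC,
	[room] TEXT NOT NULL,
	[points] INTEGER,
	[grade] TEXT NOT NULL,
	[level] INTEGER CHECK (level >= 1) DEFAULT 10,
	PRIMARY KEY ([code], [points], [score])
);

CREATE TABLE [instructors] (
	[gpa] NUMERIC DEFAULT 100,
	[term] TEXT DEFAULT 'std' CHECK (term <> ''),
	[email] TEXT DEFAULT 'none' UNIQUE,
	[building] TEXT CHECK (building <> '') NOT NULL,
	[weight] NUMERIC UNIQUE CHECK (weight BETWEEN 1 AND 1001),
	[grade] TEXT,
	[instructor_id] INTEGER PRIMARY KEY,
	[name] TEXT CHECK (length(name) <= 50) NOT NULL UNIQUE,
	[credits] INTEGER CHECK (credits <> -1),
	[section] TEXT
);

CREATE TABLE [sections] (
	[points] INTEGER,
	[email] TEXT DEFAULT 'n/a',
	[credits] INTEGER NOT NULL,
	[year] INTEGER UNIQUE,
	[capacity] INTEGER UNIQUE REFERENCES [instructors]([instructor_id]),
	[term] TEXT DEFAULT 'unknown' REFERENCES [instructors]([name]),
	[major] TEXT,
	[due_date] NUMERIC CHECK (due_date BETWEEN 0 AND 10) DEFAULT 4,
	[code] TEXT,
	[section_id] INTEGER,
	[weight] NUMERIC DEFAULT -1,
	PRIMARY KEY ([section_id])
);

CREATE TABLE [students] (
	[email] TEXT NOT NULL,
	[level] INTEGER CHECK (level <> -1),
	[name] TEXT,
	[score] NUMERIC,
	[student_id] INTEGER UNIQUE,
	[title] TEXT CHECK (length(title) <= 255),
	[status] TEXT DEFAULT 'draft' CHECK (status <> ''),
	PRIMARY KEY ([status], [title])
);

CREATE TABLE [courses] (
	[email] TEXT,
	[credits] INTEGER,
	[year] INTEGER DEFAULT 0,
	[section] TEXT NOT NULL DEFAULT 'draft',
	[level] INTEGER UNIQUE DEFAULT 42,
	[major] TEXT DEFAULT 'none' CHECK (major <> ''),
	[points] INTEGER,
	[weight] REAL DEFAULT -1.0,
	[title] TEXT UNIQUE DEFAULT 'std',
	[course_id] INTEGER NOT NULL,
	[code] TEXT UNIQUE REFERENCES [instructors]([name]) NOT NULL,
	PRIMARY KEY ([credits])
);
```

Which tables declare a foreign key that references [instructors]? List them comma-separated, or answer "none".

sections, courses

- sections.capacity references instructors(instructor_id).
- sections.term references instructors(name).
- courses.code references instructors(name).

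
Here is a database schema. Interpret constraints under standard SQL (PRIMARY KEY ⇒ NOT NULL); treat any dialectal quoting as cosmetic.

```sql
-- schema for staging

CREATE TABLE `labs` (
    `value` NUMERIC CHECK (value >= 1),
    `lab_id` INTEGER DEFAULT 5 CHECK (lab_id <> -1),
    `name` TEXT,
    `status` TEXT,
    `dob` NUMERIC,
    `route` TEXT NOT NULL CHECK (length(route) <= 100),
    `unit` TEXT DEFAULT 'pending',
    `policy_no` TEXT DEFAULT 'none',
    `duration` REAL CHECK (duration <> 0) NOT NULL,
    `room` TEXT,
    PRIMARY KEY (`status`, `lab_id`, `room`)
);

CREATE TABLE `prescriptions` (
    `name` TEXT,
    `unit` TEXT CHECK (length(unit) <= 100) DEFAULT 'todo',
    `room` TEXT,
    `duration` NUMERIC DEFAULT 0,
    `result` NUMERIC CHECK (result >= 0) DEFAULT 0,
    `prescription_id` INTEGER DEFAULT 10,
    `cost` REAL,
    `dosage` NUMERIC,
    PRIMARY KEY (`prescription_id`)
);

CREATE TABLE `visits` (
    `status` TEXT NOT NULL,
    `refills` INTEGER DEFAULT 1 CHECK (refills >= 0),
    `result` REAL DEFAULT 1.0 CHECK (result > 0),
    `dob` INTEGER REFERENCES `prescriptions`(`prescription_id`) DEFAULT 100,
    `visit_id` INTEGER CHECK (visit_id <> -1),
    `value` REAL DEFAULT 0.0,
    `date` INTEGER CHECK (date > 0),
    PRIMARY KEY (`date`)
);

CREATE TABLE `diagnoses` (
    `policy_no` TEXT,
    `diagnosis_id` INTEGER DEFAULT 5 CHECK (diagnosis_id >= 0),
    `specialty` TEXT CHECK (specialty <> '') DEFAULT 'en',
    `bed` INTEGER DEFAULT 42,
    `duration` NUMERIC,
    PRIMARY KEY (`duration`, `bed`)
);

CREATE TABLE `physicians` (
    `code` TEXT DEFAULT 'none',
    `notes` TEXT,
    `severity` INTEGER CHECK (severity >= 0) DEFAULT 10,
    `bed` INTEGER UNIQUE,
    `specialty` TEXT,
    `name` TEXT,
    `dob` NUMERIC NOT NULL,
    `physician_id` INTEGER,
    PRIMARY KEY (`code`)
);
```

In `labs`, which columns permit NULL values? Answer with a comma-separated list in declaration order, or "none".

value, name, dob, unit, policy_no

- value: CHECK does not forbid NULL (a CHECK constraint passes when its expression is NULL) → nullable.
- lab_id: part of the PRIMARY KEY, which implies NOT NULL → not nullable.
- name: no NOT NULL constraint applies → nullable.
- status: part of the PRIMARY KEY, which implies NOT NULL → not nullable.
- dob: no NOT NULL constraint applies → nullable.
- route: declared NOT NULL → not nullable.
- unit: DEFAULT only fills an omitted column; an explicit NULL is still allowed → nullable.
- policy_no: DEFAULT only fills an omitted column; an explicit NULL is still allowed → nullable.
- duration: declared NOT NULL → not nullable.
- room: part of the PRIMARY KEY, which implies NOT NULL → not nullable.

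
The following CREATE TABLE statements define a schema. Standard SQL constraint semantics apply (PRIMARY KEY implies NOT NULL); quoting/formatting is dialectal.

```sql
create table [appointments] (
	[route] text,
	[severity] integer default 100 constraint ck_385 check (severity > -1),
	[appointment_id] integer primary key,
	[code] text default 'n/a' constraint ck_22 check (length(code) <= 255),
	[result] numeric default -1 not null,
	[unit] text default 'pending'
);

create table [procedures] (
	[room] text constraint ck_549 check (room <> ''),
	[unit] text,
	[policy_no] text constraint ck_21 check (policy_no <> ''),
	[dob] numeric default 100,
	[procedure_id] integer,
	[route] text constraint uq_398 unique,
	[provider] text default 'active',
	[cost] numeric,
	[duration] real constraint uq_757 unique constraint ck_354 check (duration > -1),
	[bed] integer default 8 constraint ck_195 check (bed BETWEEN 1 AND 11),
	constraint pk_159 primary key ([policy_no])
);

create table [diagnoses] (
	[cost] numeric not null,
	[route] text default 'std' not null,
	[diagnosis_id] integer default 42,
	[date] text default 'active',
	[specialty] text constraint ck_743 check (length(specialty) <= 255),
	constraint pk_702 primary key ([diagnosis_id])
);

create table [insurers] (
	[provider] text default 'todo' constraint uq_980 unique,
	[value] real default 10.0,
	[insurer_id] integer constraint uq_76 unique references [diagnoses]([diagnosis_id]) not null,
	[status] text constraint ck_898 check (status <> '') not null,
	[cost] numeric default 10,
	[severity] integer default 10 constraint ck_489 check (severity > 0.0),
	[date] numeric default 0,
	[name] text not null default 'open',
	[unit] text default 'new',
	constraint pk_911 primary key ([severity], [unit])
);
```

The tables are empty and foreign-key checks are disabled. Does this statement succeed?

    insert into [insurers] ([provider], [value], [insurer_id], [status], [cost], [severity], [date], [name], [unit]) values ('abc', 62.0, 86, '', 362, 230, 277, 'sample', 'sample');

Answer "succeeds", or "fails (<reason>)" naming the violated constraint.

fails (CHECK on status)

The value '' for status violates CHECK (status <> '').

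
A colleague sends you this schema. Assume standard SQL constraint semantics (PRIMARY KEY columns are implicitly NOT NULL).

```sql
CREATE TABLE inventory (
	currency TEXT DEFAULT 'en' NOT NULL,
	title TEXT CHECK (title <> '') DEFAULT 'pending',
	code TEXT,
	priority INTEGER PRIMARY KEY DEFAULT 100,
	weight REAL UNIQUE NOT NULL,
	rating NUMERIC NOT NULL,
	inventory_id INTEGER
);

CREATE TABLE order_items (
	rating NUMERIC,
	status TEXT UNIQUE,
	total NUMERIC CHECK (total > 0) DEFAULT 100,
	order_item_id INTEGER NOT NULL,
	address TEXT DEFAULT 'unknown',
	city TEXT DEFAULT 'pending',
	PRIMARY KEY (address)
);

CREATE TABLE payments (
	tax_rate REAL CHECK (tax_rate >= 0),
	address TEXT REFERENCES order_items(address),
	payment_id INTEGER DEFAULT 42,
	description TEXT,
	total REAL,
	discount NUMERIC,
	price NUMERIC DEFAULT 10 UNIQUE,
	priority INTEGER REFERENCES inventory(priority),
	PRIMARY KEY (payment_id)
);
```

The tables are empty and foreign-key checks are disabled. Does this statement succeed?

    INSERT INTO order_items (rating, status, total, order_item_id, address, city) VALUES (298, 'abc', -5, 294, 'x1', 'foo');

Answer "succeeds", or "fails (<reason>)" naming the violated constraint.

The value -5 for total violates CHECK (total > 0).

fails (CHECK on total)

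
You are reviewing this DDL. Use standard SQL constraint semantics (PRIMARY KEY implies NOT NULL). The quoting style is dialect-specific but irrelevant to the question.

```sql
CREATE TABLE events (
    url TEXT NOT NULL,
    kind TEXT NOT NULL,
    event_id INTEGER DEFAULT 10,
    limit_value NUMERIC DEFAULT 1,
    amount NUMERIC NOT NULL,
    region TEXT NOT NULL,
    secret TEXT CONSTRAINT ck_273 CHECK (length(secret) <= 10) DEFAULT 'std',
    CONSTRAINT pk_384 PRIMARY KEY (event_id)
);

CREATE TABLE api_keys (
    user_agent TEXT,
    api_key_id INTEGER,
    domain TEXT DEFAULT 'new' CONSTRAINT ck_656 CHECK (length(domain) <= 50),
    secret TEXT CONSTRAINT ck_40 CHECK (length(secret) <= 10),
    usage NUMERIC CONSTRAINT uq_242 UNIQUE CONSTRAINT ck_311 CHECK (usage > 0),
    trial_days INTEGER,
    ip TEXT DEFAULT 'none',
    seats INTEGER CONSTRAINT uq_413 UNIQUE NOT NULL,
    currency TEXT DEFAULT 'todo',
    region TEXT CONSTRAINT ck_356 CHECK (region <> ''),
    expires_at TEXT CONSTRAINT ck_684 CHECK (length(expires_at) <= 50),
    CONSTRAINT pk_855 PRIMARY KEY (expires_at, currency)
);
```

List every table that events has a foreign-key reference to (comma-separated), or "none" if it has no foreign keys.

none

No column in events has a REFERENCES clause.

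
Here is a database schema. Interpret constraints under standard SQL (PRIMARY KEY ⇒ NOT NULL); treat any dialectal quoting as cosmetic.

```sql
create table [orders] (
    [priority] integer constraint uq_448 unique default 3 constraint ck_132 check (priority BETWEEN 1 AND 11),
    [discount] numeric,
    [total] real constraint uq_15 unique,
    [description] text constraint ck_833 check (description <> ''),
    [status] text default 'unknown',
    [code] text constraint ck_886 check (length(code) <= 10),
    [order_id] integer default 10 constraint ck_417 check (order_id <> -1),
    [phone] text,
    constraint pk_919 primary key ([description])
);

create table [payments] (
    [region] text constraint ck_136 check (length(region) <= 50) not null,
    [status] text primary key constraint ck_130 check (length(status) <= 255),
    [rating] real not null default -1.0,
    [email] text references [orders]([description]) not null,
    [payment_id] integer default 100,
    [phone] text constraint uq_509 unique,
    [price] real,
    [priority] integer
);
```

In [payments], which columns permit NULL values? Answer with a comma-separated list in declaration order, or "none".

payment_id, phone, price, priority

- region: declared NOT NULL → not nullable.
- status: part of the PRIMARY KEY, which implies NOT NULL → not nullable.
- rating: declared NOT NULL → not nullable.
- email: declared NOT NULL → not nullable.
- payment_id: DEFAULT only fills an omitted column; an explicit NULL is still allowed → nullable.
- phone: UNIQUE does not imply NOT NULL → nullable.
- price: no NOT NULL constraint applies → nullable.
- priority: no NOT NULL constraint applies → nullable.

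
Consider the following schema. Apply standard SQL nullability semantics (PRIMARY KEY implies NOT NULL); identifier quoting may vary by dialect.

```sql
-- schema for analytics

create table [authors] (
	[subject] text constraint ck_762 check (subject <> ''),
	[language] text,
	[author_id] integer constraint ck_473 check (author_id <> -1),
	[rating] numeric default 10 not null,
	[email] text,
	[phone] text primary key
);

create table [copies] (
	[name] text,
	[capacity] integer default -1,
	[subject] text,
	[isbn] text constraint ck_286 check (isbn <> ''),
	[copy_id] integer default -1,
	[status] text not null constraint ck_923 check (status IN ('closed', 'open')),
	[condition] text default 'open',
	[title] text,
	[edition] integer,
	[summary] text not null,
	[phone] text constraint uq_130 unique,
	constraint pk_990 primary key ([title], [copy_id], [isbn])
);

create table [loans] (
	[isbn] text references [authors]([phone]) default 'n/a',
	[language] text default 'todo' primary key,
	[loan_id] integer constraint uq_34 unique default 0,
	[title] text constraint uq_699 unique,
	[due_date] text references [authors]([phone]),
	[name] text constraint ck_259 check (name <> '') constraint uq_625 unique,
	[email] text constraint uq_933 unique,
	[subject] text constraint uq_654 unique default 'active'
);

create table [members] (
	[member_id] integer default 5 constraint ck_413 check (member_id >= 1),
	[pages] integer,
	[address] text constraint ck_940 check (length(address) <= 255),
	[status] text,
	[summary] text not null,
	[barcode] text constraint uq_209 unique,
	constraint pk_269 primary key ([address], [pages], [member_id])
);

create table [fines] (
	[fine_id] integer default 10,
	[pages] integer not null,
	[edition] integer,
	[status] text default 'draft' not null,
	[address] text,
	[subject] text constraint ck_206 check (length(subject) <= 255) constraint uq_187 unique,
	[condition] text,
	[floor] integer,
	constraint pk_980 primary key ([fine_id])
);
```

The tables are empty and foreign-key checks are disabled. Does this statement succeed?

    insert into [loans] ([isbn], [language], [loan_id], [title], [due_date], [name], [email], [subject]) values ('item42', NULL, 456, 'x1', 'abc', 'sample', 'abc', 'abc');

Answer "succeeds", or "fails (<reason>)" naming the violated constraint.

fails (NOT NULL on language)

language is explicitly set to NULL, but language is part of the PRIMARY KEY (implied NOT NULL).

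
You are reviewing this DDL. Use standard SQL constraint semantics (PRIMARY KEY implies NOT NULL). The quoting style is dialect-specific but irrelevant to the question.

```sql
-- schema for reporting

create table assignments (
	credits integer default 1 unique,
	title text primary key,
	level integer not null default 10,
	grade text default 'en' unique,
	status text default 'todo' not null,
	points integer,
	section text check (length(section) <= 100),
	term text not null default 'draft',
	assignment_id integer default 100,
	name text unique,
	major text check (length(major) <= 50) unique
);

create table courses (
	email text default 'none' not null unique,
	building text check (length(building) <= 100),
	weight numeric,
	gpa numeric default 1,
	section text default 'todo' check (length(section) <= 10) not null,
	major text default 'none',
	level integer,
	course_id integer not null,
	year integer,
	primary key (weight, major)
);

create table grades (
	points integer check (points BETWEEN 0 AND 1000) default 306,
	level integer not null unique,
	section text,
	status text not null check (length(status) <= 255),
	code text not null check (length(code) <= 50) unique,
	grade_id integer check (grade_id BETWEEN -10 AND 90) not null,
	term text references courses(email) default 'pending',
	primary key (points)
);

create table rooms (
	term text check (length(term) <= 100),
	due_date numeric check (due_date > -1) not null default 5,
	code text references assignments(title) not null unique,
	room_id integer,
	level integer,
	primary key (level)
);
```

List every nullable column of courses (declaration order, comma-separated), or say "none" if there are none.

- email: declared NOT NULL → not nullable.
- building: CHECK does not forbid NULL (a CHECK constraint passes when its expression is NULL) → nullable.
- weight: part of the PRIMARY KEY, which implies NOT NULL → not nullable.
- gpa: DEFAULT only fills an omitted column; an explicit NULL is still allowed → nullable.
- section: declared NOT NULL → not nullable.
- major: part of the PRIMARY KEY, which implies NOT NULL → not nullable.
- level: no NOT NULL constraint applies → nullable.
- course_id: declared NOT NULL → not nullable.
- year: no NOT NULL constraint applies → nullable.

building, gpa, level, year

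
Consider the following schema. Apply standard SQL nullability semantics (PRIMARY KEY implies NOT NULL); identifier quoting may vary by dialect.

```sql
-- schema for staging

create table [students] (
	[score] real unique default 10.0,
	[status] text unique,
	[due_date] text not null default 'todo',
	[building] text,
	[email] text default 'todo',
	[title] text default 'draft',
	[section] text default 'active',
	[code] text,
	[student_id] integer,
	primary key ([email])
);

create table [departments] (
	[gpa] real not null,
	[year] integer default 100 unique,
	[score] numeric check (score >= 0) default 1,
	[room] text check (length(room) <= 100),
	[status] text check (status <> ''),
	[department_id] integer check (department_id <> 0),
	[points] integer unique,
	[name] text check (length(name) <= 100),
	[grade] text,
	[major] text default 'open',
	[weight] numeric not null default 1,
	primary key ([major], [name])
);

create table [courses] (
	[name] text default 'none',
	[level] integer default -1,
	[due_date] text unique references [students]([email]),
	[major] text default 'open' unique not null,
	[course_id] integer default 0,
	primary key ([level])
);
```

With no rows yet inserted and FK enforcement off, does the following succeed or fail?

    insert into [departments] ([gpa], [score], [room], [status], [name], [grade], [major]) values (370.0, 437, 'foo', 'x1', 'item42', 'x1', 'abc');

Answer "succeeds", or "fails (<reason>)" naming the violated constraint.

succeeds

NOT NULL columns: gpa is supplied; major is supplied; name is supplied; weight defaults to 1.
CHECK constraints: 437 satisfies (score >= 0); 'foo' satisfies (length(room) <= 100); 'x1' satisfies (status <> ''); 'item42' satisfies (length(name) <= 100).
No constraint is violated.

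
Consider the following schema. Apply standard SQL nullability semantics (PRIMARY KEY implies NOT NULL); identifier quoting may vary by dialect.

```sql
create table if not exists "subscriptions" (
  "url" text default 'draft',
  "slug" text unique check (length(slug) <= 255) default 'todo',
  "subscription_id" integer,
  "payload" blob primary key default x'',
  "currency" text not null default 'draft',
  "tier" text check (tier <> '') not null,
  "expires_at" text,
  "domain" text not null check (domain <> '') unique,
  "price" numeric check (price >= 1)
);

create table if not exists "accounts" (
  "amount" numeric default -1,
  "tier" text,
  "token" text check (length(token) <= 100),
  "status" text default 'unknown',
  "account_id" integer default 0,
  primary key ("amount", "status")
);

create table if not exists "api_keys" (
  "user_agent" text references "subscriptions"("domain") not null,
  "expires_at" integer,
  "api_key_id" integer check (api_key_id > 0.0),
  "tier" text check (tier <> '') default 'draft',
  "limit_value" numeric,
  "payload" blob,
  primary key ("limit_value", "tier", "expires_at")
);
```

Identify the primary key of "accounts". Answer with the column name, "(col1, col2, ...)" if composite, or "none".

(amount, status)

A table-level PRIMARY KEY clause names 2 columns: amount, status.
This is a composite key — the combination is unique, not each column individually.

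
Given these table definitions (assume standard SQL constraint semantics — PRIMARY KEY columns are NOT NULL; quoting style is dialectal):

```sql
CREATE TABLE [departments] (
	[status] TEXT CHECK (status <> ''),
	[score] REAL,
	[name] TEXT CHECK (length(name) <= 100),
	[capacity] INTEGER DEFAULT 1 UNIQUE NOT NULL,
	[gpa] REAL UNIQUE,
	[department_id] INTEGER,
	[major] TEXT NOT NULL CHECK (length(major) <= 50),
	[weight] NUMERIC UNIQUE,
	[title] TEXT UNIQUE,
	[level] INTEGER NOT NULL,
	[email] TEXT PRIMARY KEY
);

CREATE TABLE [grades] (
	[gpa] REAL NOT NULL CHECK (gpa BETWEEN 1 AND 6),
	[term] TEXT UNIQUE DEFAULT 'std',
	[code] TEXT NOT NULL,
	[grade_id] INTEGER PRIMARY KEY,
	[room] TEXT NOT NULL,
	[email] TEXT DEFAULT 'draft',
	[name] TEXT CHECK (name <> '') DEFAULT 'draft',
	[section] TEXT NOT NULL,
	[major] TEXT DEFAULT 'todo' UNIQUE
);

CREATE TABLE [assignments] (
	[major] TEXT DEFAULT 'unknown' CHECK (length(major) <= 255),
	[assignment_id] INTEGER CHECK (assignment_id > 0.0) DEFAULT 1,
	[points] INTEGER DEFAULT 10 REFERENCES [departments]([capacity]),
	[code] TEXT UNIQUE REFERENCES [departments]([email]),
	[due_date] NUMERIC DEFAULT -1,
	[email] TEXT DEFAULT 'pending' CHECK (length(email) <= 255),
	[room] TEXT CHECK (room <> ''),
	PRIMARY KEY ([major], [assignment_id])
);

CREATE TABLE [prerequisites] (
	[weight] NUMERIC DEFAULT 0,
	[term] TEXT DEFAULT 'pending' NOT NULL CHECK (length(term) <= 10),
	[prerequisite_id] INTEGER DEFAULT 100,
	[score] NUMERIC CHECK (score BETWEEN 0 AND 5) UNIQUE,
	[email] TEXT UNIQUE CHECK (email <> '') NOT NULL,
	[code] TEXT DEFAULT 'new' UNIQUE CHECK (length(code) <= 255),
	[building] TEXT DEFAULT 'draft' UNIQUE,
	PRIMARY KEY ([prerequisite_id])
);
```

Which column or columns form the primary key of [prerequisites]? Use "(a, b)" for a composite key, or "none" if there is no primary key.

prerequisite_id is declared PRIMARY KEY as a table-level PRIMARY KEY clause.

prerequisite_id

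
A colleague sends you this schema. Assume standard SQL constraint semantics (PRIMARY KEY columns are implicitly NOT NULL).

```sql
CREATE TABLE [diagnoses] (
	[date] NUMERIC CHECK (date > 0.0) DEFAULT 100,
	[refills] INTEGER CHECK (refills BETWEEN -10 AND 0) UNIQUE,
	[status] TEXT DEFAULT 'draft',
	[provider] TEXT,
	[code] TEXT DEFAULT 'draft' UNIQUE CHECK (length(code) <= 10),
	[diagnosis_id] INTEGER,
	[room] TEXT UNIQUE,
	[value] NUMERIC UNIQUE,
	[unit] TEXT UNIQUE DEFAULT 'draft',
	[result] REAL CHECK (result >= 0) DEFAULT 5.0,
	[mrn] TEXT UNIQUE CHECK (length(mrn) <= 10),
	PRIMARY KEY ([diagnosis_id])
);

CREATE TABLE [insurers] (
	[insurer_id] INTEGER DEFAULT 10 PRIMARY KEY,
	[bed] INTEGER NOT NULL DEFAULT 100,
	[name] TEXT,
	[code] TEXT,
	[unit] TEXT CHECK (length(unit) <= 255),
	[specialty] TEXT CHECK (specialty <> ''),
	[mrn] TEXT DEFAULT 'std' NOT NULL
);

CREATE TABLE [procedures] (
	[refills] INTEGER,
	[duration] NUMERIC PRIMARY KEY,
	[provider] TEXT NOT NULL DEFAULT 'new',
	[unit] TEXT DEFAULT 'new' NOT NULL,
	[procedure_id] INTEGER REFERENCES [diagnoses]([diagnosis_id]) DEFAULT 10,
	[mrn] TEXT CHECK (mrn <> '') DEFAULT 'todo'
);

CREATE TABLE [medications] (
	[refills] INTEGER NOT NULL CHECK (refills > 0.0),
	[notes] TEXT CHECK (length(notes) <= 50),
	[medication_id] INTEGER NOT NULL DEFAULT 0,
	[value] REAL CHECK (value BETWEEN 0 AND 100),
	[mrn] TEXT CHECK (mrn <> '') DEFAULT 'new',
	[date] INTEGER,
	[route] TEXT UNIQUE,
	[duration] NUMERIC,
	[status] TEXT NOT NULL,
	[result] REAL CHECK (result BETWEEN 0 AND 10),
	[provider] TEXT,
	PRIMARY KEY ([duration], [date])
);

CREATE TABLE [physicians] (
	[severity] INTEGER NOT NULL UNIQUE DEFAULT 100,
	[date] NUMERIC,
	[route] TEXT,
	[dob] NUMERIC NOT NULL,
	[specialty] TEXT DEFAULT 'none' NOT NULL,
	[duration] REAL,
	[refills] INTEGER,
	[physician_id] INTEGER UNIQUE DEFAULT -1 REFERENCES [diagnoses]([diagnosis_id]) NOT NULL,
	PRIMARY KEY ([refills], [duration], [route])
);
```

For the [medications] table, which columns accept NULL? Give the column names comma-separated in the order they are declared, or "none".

notes, value, mrn, route, result, provider

- refills: declared NOT NULL → not nullable.
- notes: CHECK does not forbid NULL (a CHECK constraint passes when its expression is NULL) → nullable.
- medication_id: declared NOT NULL → not nullable.
- value: CHECK does not forbid NULL (a CHECK constraint passes when its expression is NULL) → nullable.
- mrn: CHECK does not forbid NULL (a CHECK constraint passes when its expression is NULL) → nullable.
- date: part of the PRIMARY KEY, which implies NOT NULL → not nullable.
- route: UNIQUE does not imply NOT NULL → nullable.
- duration: part of the PRIMARY KEY, which implies NOT NULL → not nullable.
- status: declared NOT NULL → not nullable.
- result: CHECK does not forbid NULL (a CHECK constraint passes when its expression is NULL) → nullable.
- provider: no NOT NULL constraint applies → nullable.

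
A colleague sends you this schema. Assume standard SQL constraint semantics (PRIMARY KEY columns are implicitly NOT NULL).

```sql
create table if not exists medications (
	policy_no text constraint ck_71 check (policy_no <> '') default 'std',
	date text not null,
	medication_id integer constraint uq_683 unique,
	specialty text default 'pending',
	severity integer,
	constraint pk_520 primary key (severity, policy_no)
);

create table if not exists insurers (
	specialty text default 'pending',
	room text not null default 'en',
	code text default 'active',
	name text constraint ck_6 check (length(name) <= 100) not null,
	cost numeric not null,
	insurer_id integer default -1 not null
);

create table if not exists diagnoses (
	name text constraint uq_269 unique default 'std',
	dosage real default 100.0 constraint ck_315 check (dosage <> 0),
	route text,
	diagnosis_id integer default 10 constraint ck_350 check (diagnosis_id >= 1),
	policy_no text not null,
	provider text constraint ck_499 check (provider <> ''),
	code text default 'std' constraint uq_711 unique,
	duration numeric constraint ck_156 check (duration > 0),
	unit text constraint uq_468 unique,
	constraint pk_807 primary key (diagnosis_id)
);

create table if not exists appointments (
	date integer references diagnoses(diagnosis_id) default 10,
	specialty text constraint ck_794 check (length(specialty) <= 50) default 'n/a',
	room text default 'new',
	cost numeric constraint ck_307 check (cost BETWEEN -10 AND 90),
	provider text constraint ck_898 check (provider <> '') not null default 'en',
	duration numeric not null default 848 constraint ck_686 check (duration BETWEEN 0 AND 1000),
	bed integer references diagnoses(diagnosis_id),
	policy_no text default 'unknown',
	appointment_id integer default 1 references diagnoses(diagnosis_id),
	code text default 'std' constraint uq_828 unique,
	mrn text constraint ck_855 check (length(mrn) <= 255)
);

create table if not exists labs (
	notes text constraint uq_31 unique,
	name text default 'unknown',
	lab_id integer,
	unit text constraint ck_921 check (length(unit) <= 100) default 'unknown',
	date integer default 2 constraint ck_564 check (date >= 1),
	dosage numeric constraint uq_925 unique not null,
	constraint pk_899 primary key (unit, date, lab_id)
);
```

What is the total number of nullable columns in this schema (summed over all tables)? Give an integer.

22

medications: 2 nullable (medication_id, specialty — PK (severity, policy_no) and explicit NOT NULL columns excluded).
insurers: 2 nullable (specialty, code — PK none and explicit NOT NULL columns excluded).
diagnoses: 7 nullable (name, dosage, route, provider, code, duration, unit — PK (diagnosis_id) and explicit NOT NULL columns excluded).
appointments: 9 nullable (date, specialty, room, cost, bed, policy_no, appointment_id, code, mrn — PK none and explicit NOT NULL columns excluded).
labs: 2 nullable (notes, name — PK (unit, date, lab_id) and explicit NOT NULL columns excluded).
Total: 2 + 2 + 7 + 9 + 2 = 22.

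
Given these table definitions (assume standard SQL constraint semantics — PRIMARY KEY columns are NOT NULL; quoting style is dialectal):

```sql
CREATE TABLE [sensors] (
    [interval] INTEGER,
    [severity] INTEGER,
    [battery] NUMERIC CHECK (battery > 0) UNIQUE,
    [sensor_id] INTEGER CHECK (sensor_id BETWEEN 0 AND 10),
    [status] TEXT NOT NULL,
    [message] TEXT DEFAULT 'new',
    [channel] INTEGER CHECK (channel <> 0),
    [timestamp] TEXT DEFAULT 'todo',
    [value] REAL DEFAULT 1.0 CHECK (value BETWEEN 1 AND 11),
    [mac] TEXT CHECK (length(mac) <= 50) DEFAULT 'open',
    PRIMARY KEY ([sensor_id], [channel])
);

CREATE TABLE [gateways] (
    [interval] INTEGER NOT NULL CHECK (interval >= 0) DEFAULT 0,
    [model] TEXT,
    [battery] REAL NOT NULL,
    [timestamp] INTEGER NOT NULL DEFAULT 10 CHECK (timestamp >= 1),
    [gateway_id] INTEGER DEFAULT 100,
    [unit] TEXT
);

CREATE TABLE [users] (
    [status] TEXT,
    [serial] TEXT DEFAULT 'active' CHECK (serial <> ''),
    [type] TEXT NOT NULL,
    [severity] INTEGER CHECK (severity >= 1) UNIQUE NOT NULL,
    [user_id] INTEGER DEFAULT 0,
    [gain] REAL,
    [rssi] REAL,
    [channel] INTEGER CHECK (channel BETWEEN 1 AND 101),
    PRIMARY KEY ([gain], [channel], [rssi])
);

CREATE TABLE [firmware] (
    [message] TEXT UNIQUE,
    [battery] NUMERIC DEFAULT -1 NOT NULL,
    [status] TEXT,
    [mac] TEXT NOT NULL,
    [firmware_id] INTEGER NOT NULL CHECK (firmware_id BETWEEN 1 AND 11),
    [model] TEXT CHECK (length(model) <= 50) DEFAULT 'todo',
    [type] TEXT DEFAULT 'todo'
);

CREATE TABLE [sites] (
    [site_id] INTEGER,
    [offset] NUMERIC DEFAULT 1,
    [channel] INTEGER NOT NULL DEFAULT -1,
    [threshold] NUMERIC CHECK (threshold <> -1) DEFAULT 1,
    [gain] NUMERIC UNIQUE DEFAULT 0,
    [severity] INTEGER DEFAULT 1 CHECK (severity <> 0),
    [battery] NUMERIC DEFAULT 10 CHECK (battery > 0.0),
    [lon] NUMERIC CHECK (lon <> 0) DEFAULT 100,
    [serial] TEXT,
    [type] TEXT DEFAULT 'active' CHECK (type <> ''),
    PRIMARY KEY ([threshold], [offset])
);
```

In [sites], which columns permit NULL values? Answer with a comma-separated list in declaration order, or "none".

site_id, gain, severity, battery, lon, serial, type

- site_id: no NOT NULL constraint applies → nullable.
- offset: part of the PRIMARY KEY, which implies NOT NULL → not nullable.
- channel: declared NOT NULL → not nullable.
- threshold: part of the PRIMARY KEY, which implies NOT NULL → not nullable.
- gain: UNIQUE does not imply NOT NULL → nullable.
- severity: CHECK does not forbid NULL (a CHECK constraint passes when its expression is NULL) → nullable.
- battery: CHECK does not forbid NULL (a CHECK constraint passes when its expression is NULL) → nullable.
- lon: CHECK does not forbid NULL (a CHECK constraint passes when its expression is NULL) → nullable.
- serial: no NOT NULL constraint applies → nullable.
- type: CHECK does not forbid NULL (a CHECK constraint passes when its expression is NULL) → nullable.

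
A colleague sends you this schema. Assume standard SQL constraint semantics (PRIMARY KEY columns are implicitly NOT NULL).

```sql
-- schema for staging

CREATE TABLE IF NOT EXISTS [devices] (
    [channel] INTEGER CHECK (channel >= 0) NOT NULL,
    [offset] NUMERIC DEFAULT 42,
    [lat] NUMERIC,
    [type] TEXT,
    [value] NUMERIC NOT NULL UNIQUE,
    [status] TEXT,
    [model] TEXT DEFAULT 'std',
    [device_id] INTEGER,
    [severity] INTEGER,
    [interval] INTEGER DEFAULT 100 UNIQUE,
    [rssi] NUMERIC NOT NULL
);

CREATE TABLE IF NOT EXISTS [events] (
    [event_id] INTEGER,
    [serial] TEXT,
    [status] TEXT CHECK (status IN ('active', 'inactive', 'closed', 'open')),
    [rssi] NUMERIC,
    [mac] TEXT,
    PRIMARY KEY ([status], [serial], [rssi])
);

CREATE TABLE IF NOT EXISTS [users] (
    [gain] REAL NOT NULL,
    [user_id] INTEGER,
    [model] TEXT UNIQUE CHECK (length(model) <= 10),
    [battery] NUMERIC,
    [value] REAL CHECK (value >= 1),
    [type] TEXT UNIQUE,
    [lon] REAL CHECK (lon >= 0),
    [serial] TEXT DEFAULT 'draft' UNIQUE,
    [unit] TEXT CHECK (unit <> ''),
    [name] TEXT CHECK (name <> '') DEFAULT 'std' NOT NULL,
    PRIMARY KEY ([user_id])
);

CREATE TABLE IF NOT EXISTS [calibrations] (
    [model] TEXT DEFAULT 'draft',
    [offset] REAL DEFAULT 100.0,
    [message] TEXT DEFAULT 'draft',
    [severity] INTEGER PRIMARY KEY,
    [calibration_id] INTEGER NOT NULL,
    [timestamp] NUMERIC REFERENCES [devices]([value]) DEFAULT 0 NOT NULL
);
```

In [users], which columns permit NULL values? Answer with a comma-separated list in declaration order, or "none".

- gain: declared NOT NULL → not nullable.
- user_id: part of the PRIMARY KEY, which implies NOT NULL → not nullable.
- model: CHECK does not forbid NULL (a CHECK constraint passes when its expression is NULL) → nullable.
- battery: no NOT NULL constraint applies → nullable.
- value: CHECK does not forbid NULL (a CHECK constraint passes when its expression is NULL) → nullable.
- type: UNIQUE does not imply NOT NULL → nullable.
- lon: CHECK does not forbid NULL (a CHECK constraint passes when its expression is NULL) → nullable.
- serial: UNIQUE does not imply NOT NULL → nullable.
- unit: CHECK does not forbid NULL (a CHECK constraint passes when its expression is NULL) → nullable.
- name: declared NOT NULL → not nullable.

model, battery, value, type, lon, serial, unit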